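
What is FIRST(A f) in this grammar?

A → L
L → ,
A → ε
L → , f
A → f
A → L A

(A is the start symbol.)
{ ',', 'f' }

FIRST sets of the non-terminals involved (from the grammar, by fixed-point iteration):
  FIRST(A) = { ',', 'f', ε }

To compute FIRST(A f), process the symbols left to right:
Symbol A is a non-terminal. Add FIRST(A) \ {ε} = { ',', 'f' }
A is nullable (ε ∈ FIRST(A)), continue to the next symbol.
Symbol f is a terminal. Add 'f' and stop.
FIRST(A f) = { ',', 'f' }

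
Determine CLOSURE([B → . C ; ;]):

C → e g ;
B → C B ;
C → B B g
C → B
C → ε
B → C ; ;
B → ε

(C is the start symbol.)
{ [B → . C ; ;], [B → . C B ;], [B → .], [C → . B B g], [C → . B], [C → . e g ;], [C → .] }

Start with: [B → . C ; ;]
  [B → . C ; ;] has the dot before C: add [C → . e g ;], [C → . B B g], [C → . B], [C → .]
  [C → . B B g] has the dot before B: add [B → . C B ;], [B → .]
No further items can be added.

CLOSURE = { [B → . C ; ;], [B → . C B ;], [B → .], [C → . B B g], [C → . B], [C → . e g ;], [C → .] }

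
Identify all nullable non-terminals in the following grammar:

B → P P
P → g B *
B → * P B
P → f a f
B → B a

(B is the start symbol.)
None

There are no ε-productions, so no non-terminal can derive ε.
No non-terminals are nullable.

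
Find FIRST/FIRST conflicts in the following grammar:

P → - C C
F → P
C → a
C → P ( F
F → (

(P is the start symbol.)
No FIRST/FIRST conflicts.

FIRST sets of the non-terminals at (or reachable through a nullable prefix from) the front of some alternative:
  FIRST(P) = { '-' }

Productions for F:
  F → P: FIRST = { '-' }
  F → (: FIRST = { '(' }
Productions for C:
  C → a: FIRST = { 'a' }
  C → P ( F: FIRST = { '-' }
P has only one production, so no FIRST/FIRST conflict is possible there.

All alternatives of each non-terminal have pairwise disjoint FIRST sets.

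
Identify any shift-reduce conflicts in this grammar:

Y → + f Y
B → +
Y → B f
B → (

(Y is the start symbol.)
A shift-reduce conflict occurs when an LR(0) state has both:
  - a complete (reduce) item [A → α .] (dot at the end), and
  - a shift item [B → β . c γ] (dot before a terminal).

Augment with Y' → Y and build the canonical LR(0) collection (I0 = CLOSURE({[Y' → . Y]}), then GOTO on every symbol after a dot until no new states appear). It has 8 states:
  I0: { [B → . (], [B → . +], [Y → . + f Y], [Y → . B f], [Y' → . Y] }  — shift
  I1: { [B → ( .] }  — reduce
  I2: { [B → + .], [Y → + . f Y] }  — shift, reduce
  I3: { [Y → B . f] }  — shift
  I4: { [Y' → Y .] }  — accept
  I5: { [Y → B f .] }  — reduce
  I6: { [B → . (], [B → . +], [Y → + f . Y], [Y → . + f Y], [Y → . B f] }  — shift
  I7: { [Y → + f Y .] }  — reduce

I2 contains reduce item [B → + .] and shift item [Y → + . f Y] — shift-reduce conflict.

Answer: Yes — I2: [B → + .] vs [Y → + . f Y]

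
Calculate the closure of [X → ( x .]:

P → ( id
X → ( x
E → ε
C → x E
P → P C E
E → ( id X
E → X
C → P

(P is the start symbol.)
{ [X → ( x .] }

To compute CLOSURE, for each item [A → α.Bβ] where B is a non-terminal, add [B → .γ] for all productions B → γ; repeat for the newly added items until nothing changes.

Start with: [X → ( x .]
The dot is at the end, so nothing is added.

CLOSURE = { [X → ( x .] }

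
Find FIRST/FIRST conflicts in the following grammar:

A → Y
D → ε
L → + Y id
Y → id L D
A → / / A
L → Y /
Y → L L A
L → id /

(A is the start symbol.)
FIRST sets of the non-terminals at (or reachable through a nullable prefix from) the front of some alternative:
  FIRST(Y) = { '+', 'id' }
  FIRST(L) = { '+', 'id' }

Productions for A:
  A → Y: FIRST = { '+', 'id' }
  A → / / A: FIRST = { '/' }
Productions for L:
  L → + Y id: FIRST = { '+' }
  L → Y /: FIRST = { '+', 'id' }
  L → id /: FIRST = { 'id' }
Productions for Y:
  Y → id L D: FIRST = { 'id' }
  Y → L L A: FIRST = { '+', 'id' }
D has only one production, so no FIRST/FIRST conflict is possible there.

Conflict for L: L → + Y id and L → Y /
  Overlap: { '+' }
Conflict for L: L → Y / and L → id /
  Overlap: { 'id' }
Conflict for Y: Y → id L D and Y → L L A
  Overlap: { 'id' }

Answer: Yes. L → '+' Y id / L → Y '/' on { '+' }; L → Y '/' / L → id '/' on { 'id' }; Y → id L D / Y → L L A on { 'id' }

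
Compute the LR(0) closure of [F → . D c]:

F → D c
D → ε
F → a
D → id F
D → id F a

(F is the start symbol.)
{ [D → . id F a], [D → . id F], [D → .], [F → . D c] }

Start with: [F → . D c]
  [F → . D c] has the dot before D: add [D → .], [D → . id F], [D → . id F a]
No further items can be added.

CLOSURE = { [D → . id F a], [D → . id F], [D → .], [F → . D c] }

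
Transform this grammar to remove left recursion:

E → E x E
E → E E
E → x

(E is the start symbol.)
E is directly left-recursive. The standard transformation for
  A → A α₁ | ... | A α_m | β₁ | ... | β_n
is
  A  → β₁ A' | ... | β_n A'
  A' → α₁ A' | ... | α_m A' | ε

E → x becomes E → x E'
E → E x E becomes E' → x E E'
E → E E becomes E' → E E'
Add E' → ε

Resulting grammar:
E → x E'
E' → x E E'
E' → E E'
E' → ε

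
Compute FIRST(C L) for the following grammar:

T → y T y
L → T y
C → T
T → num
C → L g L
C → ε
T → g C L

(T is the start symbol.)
{ 'g', 'num', 'y' }

FIRST sets of the non-terminals involved (from the grammar, by fixed-point iteration):
  FIRST(C) = { 'g', 'num', 'y', ε }
  FIRST(L) = { 'g', 'num', 'y' }

To compute FIRST(C L), process the symbols left to right:
Symbol C is a non-terminal. Add FIRST(C) \ {ε} = { 'g', 'num', 'y' }
C is nullable (ε ∈ FIRST(C)), continue to the next symbol.
Symbol L is a non-terminal. Add FIRST(L) \ {ε} = { 'g', 'num', 'y' }
L is not nullable (ε ∉ FIRST(L)), so stop here.
FIRST(C L) = { 'g', 'num', 'y' }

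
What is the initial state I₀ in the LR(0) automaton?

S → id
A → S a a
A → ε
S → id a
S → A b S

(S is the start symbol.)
First, augment the grammar with S' → S
I₀ = CLOSURE({ [S' → . S] }):
  [S' → . S] has the dot before S: add [S → . id], [S → . id a], [S → . A b S]
  [S → . A b S] has the dot before A: add [A → . S a a], [A → .]
No further items can be added.

I₀ = { [A → . S a a], [A → .], [S → . A b S], [S → . id a], [S → . id], [S' → . S] }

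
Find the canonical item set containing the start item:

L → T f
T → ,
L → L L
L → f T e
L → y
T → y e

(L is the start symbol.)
{ [L → . L L], [L → . T f], [L → . f T e], [L → . y], [L' → . L], [T → . ,], [T → . y e] }

First, augment the grammar with L' → L
I₀ = CLOSURE({ [L' → . L] }):
  [L' → . L] has the dot before L: add [L → . T f], [L → . L L], [L → . f T e], [L → . y]
  [L → . T f] has the dot before T: add [T → . ,], [T → . y e]
No further items can be added.

I₀ = { [L → . L L], [L → . T f], [L → . f T e], [L → . y], [L' → . L], [T → . ,], [T → . y e] }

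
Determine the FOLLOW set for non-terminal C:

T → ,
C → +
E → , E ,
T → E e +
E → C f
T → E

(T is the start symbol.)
In E → C f: C is followed by f, add FIRST(f) \ {ε} = { 'f' }

Taking the union: FOLLOW(C) = { 'f' }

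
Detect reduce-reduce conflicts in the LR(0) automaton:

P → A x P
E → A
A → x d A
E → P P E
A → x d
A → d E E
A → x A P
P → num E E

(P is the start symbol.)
Yes — I8: [A → x d A .] vs [E → A .]

A reduce-reduce conflict occurs when an LR(0) state has two complete items [A → α .] and [B → β .] — both call for a reduction, and with no lookahead the parser cannot choose between them.

Augment with P' → P and build the canonical LR(0) collection (I0 = CLOSURE({[P' → . P]}), then GOTO on every symbol after a dot until no new states appear). It has 20 states:
  I0: { [A → . d E E], [A → . x A P], [A → . x d A], [A → . x d], [P → . A x P], [P → . num E E], [P' → . P] }  — shift
  I1: { [P → A . x P] }  — shift
  I2: { [P' → P .] }  — accept
  I3: { [A → . d E E], [A → . x A P], [A → . x d A], [A → . x d], [A → d . E E], [E → . A], [E → . P P E], [P → . A x P], [P → . num E E] }  — shift
  I4: { [A → . d E E], [A → . x A P], [A → . x d A], [A → . x d], [E → . A], [E → . P P E], [P → . A x P], [P → . num E E], [P → num . E E] }  — shift
  I5: { [A → . d E E], [A → . x A P], [A → . x d A], [A → . x d], [A → x . A P], [A → x . d A], [A → x . d] }  — shift
  I6: { [A → . d E E], [A → . x A P], [A → . x d A], [A → . x d], [A → x A . P], [P → . A x P], [P → . num E E] }  — shift
  I7: { [A → . d E E], [A → . x A P], [A → . x d A], [A → . x d], [A → d . E E], [A → x d . A], [A → x d .], [E → . A], [E → . P P E], [P → . A x P], [P → . num E E] }  — shift, reduce
  I8: { [A → x d A .], [E → A .], [P → A . x P] }  — shift, 2 reduces
  I9: { [A → . d E E], [A → . x A P], [A → . x d A], [A → . x d], [A → d E . E], [E → . A], [E → . P P E], [P → . A x P], [P → . num E E] }  — shift
  I10: { [A → . d E E], [A → . x A P], [A → . x d A], [A → . x d], [E → P . P E], [P → . A x P], [P → . num E E] }  — shift
  I11: { [A → . d E E], [A → . x A P], [A → . x d A], [A → . x d], [E → . A], [E → . P P E], [E → P P . E], [P → . A x P], [P → . num E E] }  — shift
  I12: { [E → A .], [P → A . x P] }  — shift, reduce
  I13: { [E → P P E .] }  — reduce
  I14: { [A → . d E E], [A → . x A P], [A → . x d A], [A → . x d], [P → . A x P], [P → . num E E], [P → A x . P] }  — shift
  I15: { [P → A x P .] }  — reduce
  I16: { [A → d E E .] }  — reduce
  I17: { [A → x A P .] }  — reduce
  I18: { [A → . d E E], [A → . x A P], [A → . x d A], [A → . x d], [E → . A], [E → . P P E], [P → . A x P], [P → . num E E], [P → num E . E] }  — shift
  I19: { [P → num E E .] }  — reduce

I8 contains complete items [A → x d A .], [E → A .] — reduce-reduce conflict.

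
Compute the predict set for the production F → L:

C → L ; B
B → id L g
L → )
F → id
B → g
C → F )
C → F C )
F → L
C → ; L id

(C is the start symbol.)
PREDICT(F → L) = (FIRST(RHS) \ {ε}) ∪ (FOLLOW(F) if ε ∈ FIRST(RHS), i.e. RHS ⇒* ε)
FIRST(L) = { ')' }
FIRST(L) = { ')' }
ε ∉ FIRST(L), so FOLLOW(F) is not added.
PREDICT(F → L) = { ')' }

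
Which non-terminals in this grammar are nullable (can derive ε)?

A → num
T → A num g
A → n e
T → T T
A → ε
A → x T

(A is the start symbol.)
{ 'A' }

ε-productions: A → ε
So A is immediately nullable.
No further non-terminal can be added: every production for the remaining non-terminals contains a terminal or a non-nullable non-terminal.
Nullable = { 'A' }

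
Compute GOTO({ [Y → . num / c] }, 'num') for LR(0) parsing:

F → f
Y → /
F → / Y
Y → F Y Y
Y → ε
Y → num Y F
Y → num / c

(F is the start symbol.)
{ [Y → num . / c] }

GOTO(I, 'num') = CLOSURE({ [A → αX.β] : [A → α.Xβ] ∈ I, X = 'num' })

Items with dot before 'num', with the dot advanced:
  [Y → . num / c] → [Y → num . / c]
Closure adds nothing (no advanced item has the dot before a non-terminal).

GOTO = { [Y → num . / c] }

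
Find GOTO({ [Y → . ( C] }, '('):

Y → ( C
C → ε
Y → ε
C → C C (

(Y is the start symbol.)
GOTO(I, '(') = CLOSURE({ [A → αX.β] : [A → α.Xβ] ∈ I, X = '(' })

Items with dot before '(', with the dot advanced:
  [Y → . ( C] → [Y → ( . C]
Closure of the advanced items:
  [Y → ( . C] has the dot before C: add [C → .], [C → . C C (]

GOTO = { [C → . C C (], [C → .], [Y → ( . C] }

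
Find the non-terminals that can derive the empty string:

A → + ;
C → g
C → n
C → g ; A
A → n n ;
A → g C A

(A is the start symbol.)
None

There are no ε-productions, so no non-terminal can derive ε.
No non-terminals are nullable.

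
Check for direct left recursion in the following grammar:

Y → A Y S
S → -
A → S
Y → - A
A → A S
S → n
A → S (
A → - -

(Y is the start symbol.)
Yes, A is left-recursive

Direct left recursion occurs when N → N α for some non-terminal N (the right-hand side begins with the left-hand side itself).

Y → A Y S: starts with A
S → -: starts with '-'
A → S: starts with S
Y → - A: starts with '-'
A → A S: LEFT RECURSIVE (starts with A)
S → n: starts with n
A → S (: starts with S
A → - -: starts with '-'

The grammar has direct left recursion on: A.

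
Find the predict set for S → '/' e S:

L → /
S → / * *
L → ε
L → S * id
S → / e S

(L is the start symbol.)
{ '/' }

PREDICT(S → '/' e S) = (FIRST(RHS) \ {ε}) ∪ (FOLLOW(S) if ε ∈ FIRST(RHS), i.e. RHS ⇒* ε)
FIRST('/' e S) = { '/' }
ε ∉ FIRST('/' e S), so FOLLOW(S) is not added.
PREDICT(S → '/' e S) = { '/' }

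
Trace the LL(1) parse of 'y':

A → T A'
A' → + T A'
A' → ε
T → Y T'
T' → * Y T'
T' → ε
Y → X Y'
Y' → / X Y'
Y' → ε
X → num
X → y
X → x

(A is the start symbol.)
Stack is shown with the top on the left.

Stack         Input  Action
---------------------------
A $           y $    output A → T A'
T A' $        y $    output T → Y T'
Y T' A' $     y $    output Y → X Y'
X Y' T' A' $  y $    output X → y
y Y' T' A' $  y $    match 'y'
Y' T' A' $    $      output Y' → ε
T' A' $       $      output T' → ε
A' $          $      output A' → ε
$             $      accept

The string is accepted.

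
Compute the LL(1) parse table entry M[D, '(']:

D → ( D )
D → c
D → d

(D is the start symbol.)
D → ( D )

To find M[D, '('], we find productions for D where '(' is in the predict set (PREDICT(N → α) = (FIRST(α) \ {ε}) ∪ (FOLLOW(N) if α ⇒* ε)).

D → ( D ): PREDICT = { '(' }
  '(' is in predict set, so this production goes in M[D, '(']
D → c: PREDICT = { 'c' }
D → d: PREDICT = { 'd' }

M[D, '('] = D → ( D )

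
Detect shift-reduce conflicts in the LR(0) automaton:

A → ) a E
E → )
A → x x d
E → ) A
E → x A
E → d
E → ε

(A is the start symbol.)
A shift-reduce conflict occurs when an LR(0) state has both:
  - a complete (reduce) item [A → α .] (dot at the end), and
  - a shift item [B → β . c γ] (dot before a terminal).

Augment with A' → A and build the canonical LR(0) collection (I0 = CLOSURE({[A' → . A]}), then GOTO on every symbol after a dot until no new states appear). It has 13 states:
  I0: { [A → . ) a E], [A → . x x d], [A' → . A] }  — shift
  I1: { [A → ) . a E] }  — shift
  I2: { [A' → A .] }  — accept
  I3: { [A → x . x d] }  — shift
  I4: { [A → x x . d] }  — shift
  I5: { [A → x x d .] }  — reduce
  I6: { [A → ) a . E], [E → . ) A], [E → . )], [E → . d], [E → . x A], [E → .] }  — shift, reduce
  I7: { [A → . ) a E], [A → . x x d], [E → ) . A], [E → ) .] }  — shift, reduce
  I8: { [A → ) a E .] }  — reduce
  I9: { [E → d .] }  — reduce
  I10: { [A → . ) a E], [A → . x x d], [E → x . A] }  — shift
  I11: { [E → x A .] }  — reduce
  I12: { [E → ) A .] }  — reduce

I6 contains reduce item [E → .] and shift items [E → . )], [E → . ) A], [E → . d], [E → . x A] — shift-reduce conflict.
I7 contains reduce item [E → ) .] and shift items [A → . ) a E], [A → . x x d] — shift-reduce conflict.

Answer: Yes — I6: [E → .] vs [E → . )]; I7: [E → ) .] vs [A → . ) a E]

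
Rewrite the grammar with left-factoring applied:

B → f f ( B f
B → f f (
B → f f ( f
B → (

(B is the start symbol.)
B → f f ( B'
B' → B f
B' → ε
B' → f
B → (

Left-factoring transforms A → αβ₁ | αβ₂ into A → αA' and A' → β₁ | β₂
(α is the longest common prefix among the alternatives). Repeat until
no nonterminal has two alternatives with a common prefix.

Round 1: B has alternatives sharing prefix 'f f ('. Introduce B': B → f f ( B'
  Add: B' → B f
  Add: B' → ε
  Add: B' → f

No remaining common prefixes — done.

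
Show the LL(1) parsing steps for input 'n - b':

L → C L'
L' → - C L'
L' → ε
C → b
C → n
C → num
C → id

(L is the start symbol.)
LL(1) parsing maintains a stack (initially the start symbol over $) and the input. At each step: if the stack top is a terminal, match it against the current input token; if it is a non-terminal N, replace it with the RHS of M[N, lookahead] (the unique production whose predict set contains the lookahead).

Stack is shown with the top on the left.

Stack     Input    Action
-------------------------
L $       n - b $  output L → C L'
C L' $    n - b $  output C → n
n L' $    n - b $  match 'n'
L' $      - b $    output L' → - C L'
- C L' $  - b $    match '-'
C L' $    b $      output C → b
b L' $    b $      match 'b'
L' $      $        output L' → ε
$         $        accept

The string is accepted.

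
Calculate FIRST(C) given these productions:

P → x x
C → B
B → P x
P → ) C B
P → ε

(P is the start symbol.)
{ ')', 'x' }

FIRST sets of the other non-terminals involved (by the same procedure, iterated to a fixed point):
  FIRST(B) = { ')', 'x' }

From C → B:
  - B is a non-terminal: add FIRST(B) \ {ε} = { ')', 'x' }
    B is not nullable, so stop

Collecting: FIRST(C) = { ')', 'x' }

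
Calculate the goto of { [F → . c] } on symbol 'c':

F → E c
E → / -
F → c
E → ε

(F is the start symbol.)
{ [F → c .] }

GOTO(I, 'c') = CLOSURE({ [A → αX.β] : [A → α.Xβ] ∈ I, X = 'c' })

Items with dot before 'c', with the dot advanced:
  [F → . c] → [F → c .]
Closure adds nothing (no advanced item has the dot before a non-terminal).

GOTO = { [F → c .] }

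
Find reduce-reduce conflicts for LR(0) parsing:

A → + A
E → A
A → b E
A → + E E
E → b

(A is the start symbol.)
Yes — I7: [A → + A .] vs [E → A .]

A reduce-reduce conflict occurs when an LR(0) state has two complete items [A → α .] and [B → β .] — both call for a reduction, and with no lookahead the parser cannot choose between them.

Augment with A' → A and build the canonical LR(0) collection (I0 = CLOSURE({[A' → . A]}), then GOTO on every symbol after a dot until no new states appear). It has 10 states:
  I0: { [A → . + A], [A → . + E E], [A → . b E], [A' → . A] }  — shift
  I1: { [A → + . A], [A → + . E E], [A → . + A], [A → . + E E], [A → . b E], [E → . A], [E → . b] }  — shift
  I2: { [A' → A .] }  — accept
  I3: { [A → . + A], [A → . + E E], [A → . b E], [A → b . E], [E → . A], [E → . b] }  — shift
  I4: { [E → A .] }  — reduce
  I5: { [A → b E .] }  — reduce
  I6: { [A → . + A], [A → . + E E], [A → . b E], [A → b . E], [E → . A], [E → . b], [E → b .] }  — shift, reduce
  I7: { [A → + A .], [E → A .] }  — 2 reduces
  I8: { [A → + E . E], [A → . + A], [A → . + E E], [A → . b E], [E → . A], [E → . b] }  — shift
  I9: { [A → + E E .] }  — reduce

I7 contains complete items [A → + A .], [E → A .] — reduce-reduce conflict.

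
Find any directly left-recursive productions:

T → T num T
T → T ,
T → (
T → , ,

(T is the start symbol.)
Yes, T is left-recursive

Direct left recursion occurs when N → N α for some non-terminal N (the right-hand side begins with the left-hand side itself).

T → T num T: LEFT RECURSIVE (starts with T)
T → T ,: LEFT RECURSIVE (starts with T)
T → (: starts with '('
T → , ,: starts with ','

The grammar has direct left recursion on: T.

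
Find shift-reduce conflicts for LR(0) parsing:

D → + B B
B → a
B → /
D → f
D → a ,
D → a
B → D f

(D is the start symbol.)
Yes — I3: [D → a .] vs [D → a . ,]; I9: [B → a .] vs [D → a . ,]

Augment with D' → D and build the canonical LR(0) collection (I0 = CLOSURE({[D' → . D]}), then GOTO on every symbol after a dot until no new states appear). It has 12 states:
  I0: { [D → . + B B], [D → . a ,], [D → . a], [D → . f], [D' → . D] }  — shift
  I1: { [B → . /], [B → . D f], [B → . a], [D → + . B B], [D → . + B B], [D → . a ,], [D → . a], [D → . f] }  — shift
  I2: { [D' → D .] }  — accept
  I3: { [D → a . ,], [D → a .] }  — shift, reduce
  I4: { [D → f .] }  — reduce
  I5: { [D → a , .] }  — reduce
  I6: { [B → / .] }  — reduce
  I7: { [B → . /], [B → . D f], [B → . a], [D → + B . B], [D → . + B B], [D → . a ,], [D → . a], [D → . f] }  — shift
  I8: { [B → D . f] }  — shift
  I9: { [B → a .], [D → a . ,], [D → a .] }  — shift, 2 reduces
  I10: { [B → D f .] }  — reduce
  I11: { [D → + B B .] }  — reduce

I3 contains reduce item [D → a .] and shift item [D → a . ,] — shift-reduce conflict.
I9 contains reduce items [B → a .], [D → a .] and shift item [D → a . ,] — shift-reduce conflict.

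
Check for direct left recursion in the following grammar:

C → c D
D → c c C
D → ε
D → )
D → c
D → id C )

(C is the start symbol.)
Direct left recursion occurs when N → N α for some non-terminal N (the right-hand side begins with the left-hand side itself).

C → c D: starts with c
D → c c C: starts with c
D → ε: starts with ε
D → ): starts with ')'
D → c: starts with c
D → id C ): starts with id

No direct left recursion found.

Answer: No direct left recursion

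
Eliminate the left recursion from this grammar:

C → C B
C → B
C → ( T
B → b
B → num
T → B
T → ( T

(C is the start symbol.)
C is directly left-recursive. The standard transformation for
  A → A α₁ | ... | A α_m | β₁ | ... | β_n
is
  A  → β₁ A' | ... | β_n A'
  A' → α₁ A' | ... | α_m A' | ε

C → B becomes C → B C'
C → ( T becomes C → ( T C'
C → C B becomes C' → B C'
Add C' → ε

Productions for other non-terminals are unchanged:
  B → b
  B → num
  T → B
  T → ( T

Resulting grammar:
C → B C'
C → ( T C'
C' → B C'
C' → ε
B → b
B → num
T → B
T → ( T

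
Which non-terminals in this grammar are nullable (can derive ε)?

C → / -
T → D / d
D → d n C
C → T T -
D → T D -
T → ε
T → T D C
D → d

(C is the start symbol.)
{ 'T' }

ε-productions: T → ε
So T is immediately nullable.
No further non-terminal can be added: every production for the remaining non-terminals contains a terminal or a non-nullable non-terminal.
Nullable = { 'T' }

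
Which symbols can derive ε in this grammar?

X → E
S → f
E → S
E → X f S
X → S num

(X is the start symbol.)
A non-terminal is nullable if it can derive ε (the empty string): either it has an ε-production, or it has a production whose right-hand side consists entirely of nullable non-terminals.

There are no ε-productions, so no non-terminal can derive ε.
No non-terminals are nullable.

Answer: None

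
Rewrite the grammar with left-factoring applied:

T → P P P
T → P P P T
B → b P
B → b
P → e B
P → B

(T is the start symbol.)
T → P P P T'
T' → ε
T' → T
B → b B'
B' → P
B' → ε
P → e B
P → B

Left-factoring transforms A → αβ₁ | αβ₂ into A → αA' and A' → β₁ | β₂
(α is the longest common prefix among the alternatives). Repeat until
no nonterminal has two alternatives with a common prefix.

Round 1: T has alternatives sharing prefix 'P P P'. Introduce T': T → P P P T'
  Add: T' → ε
  Add: T' → T

Round 2: B has alternatives sharing prefix 'b'. Introduce B': B → b B'
  Add: B' → P
  Add: B' → ε

No remaining common prefixes — done.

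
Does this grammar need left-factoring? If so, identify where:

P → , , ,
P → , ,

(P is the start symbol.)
Left-factoring is needed when two productions for the same non-terminal
share a common prefix on the right-hand side.

Productions for P:
  P → , , ,
  P → , ,

Found common prefix ', ,' in productions for P

Answer: Yes, P has productions with common prefix ', ,'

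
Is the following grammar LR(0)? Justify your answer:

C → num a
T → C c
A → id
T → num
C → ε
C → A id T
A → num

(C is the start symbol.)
Augment with C' → C and build the canonical LR(0) collection (I0 = CLOSURE({[C' → . C]}), then GOTO on every symbol after a dot until no new states appear). It has 11 states:
  I0: { [A → . id], [A → . num], [C → . A id T], [C → . num a], [C → .], [C' → . C] }  — shift, reduce
  I1: { [C → A . id T] }  — shift
  I2: { [C' → C .] }  — accept
  I3: { [A → id .] }  — reduce
  I4: { [A → num .], [C → num . a] }  — shift, reduce
  I5: { [C → num a .] }  — reduce
  I6: { [A → . id], [A → . num], [C → . A id T], [C → . num a], [C → .], [C → A id . T], [T → . C c], [T → . num] }  — shift, reduce
  I7: { [T → C . c] }  — shift
  I8: { [C → A id T .] }  — reduce
  I9: { [A → num .], [C → num . a], [T → num .] }  — shift, 2 reduces
  I10: { [T → C c .] }  — reduce

Conflict in state I0:
  Shift-reduce conflict between [C → .] and [A → . id]
So the grammar is NOT LR(0).

Answer: No. Shift-reduce conflict between [C → .] and [A → . id]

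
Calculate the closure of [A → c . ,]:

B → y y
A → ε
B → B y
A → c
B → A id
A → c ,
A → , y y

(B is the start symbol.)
{ [A → c . ,] }

Start with: [A → c . ,]
The dot precedes the terminal ',', so nothing is added.

CLOSURE = { [A → c . ,] }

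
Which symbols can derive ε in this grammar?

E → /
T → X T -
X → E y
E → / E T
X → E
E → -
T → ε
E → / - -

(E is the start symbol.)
A non-terminal is nullable if it can derive ε (the empty string): either it has an ε-production, or it has a production whose right-hand side consists entirely of nullable non-terminals.

ε-productions: T → ε
So T is immediately nullable.
No further non-terminal can be added: every production for the remaining non-terminals contains a terminal or a non-nullable non-terminal.
Nullable = { 'T' }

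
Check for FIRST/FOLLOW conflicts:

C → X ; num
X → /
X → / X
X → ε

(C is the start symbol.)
No FIRST/FOLLOW conflicts.

A FIRST/FOLLOW conflict occurs when a non-terminal N has a nullable alternative N → β (β ⇒* ε) and another alternative N → α with FIRST(α) ∩ FOLLOW(N) ≠ ∅: on such a lookahead the parser cannot decide between expanding α and letting N vanish via β.

Nullable non-terminals: X.

X: nullable alternative(s) X → ε; FOLLOW(X) = { ';' }
  X → /: FIRST \ {ε} = { '/' } — disjoint from FOLLOW(X)
  X → / X: FIRST \ {ε} = { '/' } — disjoint from FOLLOW(X)
  X → ε: FIRST \ {ε} = { } — this is the only nullable alternative, skip

C has no nullable alternative, so no FIRST/FOLLOW check is needed there.

No FIRST/FOLLOW conflicts found.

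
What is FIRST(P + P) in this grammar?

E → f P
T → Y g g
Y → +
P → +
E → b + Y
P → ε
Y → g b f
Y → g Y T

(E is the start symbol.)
{ '+' }

FIRST sets of the non-terminals involved (from the grammar, by fixed-point iteration):
  FIRST(P) = { '+', ε }

To compute FIRST(P + P), process the symbols left to right:
Symbol P is a non-terminal. Add FIRST(P) \ {ε} = { '+' }
P is nullable (ε ∈ FIRST(P)), continue to the next symbol.
Symbol + is a terminal. Add '+' and stop.
FIRST(P + P) = { '+' }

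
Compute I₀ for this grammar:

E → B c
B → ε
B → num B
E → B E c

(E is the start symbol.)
{ [B → . num B], [B → .], [E → . B E c], [E → . B c], [E' → . E] }

First, augment the grammar with E' → E
I₀ = CLOSURE({ [E' → . E] }):
  [E' → . E] has the dot before E: add [E → . B c], [E → . B E c]
  [E → . B c] has the dot before B: add [B → .], [B → . num B]
No further items can be added.

I₀ = { [B → . num B], [B → .], [E → . B E c], [E → . B c], [E' → . E] }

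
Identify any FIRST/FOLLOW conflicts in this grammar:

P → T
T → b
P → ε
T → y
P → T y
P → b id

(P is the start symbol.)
Nullable non-terminals: P.
FIRST sets used below: FIRST(T) = { 'b', 'y' }

P: nullable alternative(s) P → ε; FOLLOW(P) = { $ }
  P → T: FIRST \ {ε} = { 'b', 'y' } — disjoint from FOLLOW(P)
  P → ε: FIRST \ {ε} = { } — this is the only nullable alternative, skip
  P → T y: FIRST \ {ε} = { 'b', 'y' } — disjoint from FOLLOW(P)
  P → b id: FIRST \ {ε} = { 'b' } — disjoint from FOLLOW(P)

T has no nullable alternative, so no FIRST/FOLLOW check is needed there.

No FIRST/FOLLOW conflicts found.

Answer: No FIRST/FOLLOW conflicts.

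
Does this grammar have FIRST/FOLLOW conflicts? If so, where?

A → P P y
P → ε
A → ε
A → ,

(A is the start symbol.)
No FIRST/FOLLOW conflicts.

Nullable non-terminals: A, P.
FIRST sets used below: FIRST(P) = { ε }

A: nullable alternative(s) A → ε; FOLLOW(A) = { $ }
  A → P P y: FIRST \ {ε} = { 'y' } — disjoint from FOLLOW(A)
  A → ε: FIRST \ {ε} = { } — this is the only nullable alternative, skip
  A → ,: FIRST \ {ε} = { ',' } — disjoint from FOLLOW(A)
P has a nullable alternative but only one production, so nothing to check.

No FIRST/FOLLOW conflicts found.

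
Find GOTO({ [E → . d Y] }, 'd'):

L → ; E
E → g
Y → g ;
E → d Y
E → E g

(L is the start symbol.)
{ [E → d . Y], [Y → . g ;] }

GOTO(I, 'd') = CLOSURE({ [A → αX.β] : [A → α.Xβ] ∈ I, X = 'd' })

Items with dot before 'd', with the dot advanced:
  [E → . d Y] → [E → d . Y]
Closure of the advanced items:
  [E → d . Y] has the dot before Y: add [Y → . g ;]

GOTO = { [E → d . Y], [Y → . g ;] }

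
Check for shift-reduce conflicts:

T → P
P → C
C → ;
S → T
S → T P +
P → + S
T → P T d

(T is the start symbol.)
Yes — I4: [T → P .] vs [C → . ;]; I9: [S → T .] vs [C → . ;]

A shift-reduce conflict occurs when an LR(0) state has both:
  - a complete (reduce) item [A → α .] (dot at the end), and
  - a shift item [B → β . c γ] (dot before a terminal).

Augment with T' → T and build the canonical LR(0) collection (I0 = CLOSURE({[T' → . T]}), then GOTO on every symbol after a dot until no new states appear). It has 12 states:
  I0: { [C → . ;], [P → . + S], [P → . C], [T → . P T d], [T → . P], [T' → . T] }  — shift
  I1: { [C → . ;], [P → + . S], [P → . + S], [P → . C], [S → . T P +], [S → . T], [T → . P T d], [T → . P] }  — shift
  I2: { [C → ; .] }  — reduce
  I3: { [P → C .] }  — reduce
  I4: { [C → . ;], [P → . + S], [P → . C], [T → . P T d], [T → . P], [T → P . T d], [T → P .] }  — shift, reduce
  I5: { [T' → T .] }  — accept
  I6: { [T → P T . d] }  — shift
  I7: { [T → P T d .] }  — reduce
  I8: { [P → + S .] }  — reduce
  I9: { [C → . ;], [P → . + S], [P → . C], [S → T . P +], [S → T .] }  — shift, reduce
  I10: { [S → T P . +] }  — shift
  I11: { [S → T P + .] }  — reduce

I4 contains reduce item [T → P .] and shift items [C → . ;], [P → . + S] — shift-reduce conflict.
I9 contains reduce item [S → T .] and shift items [C → . ;], [P → . + S] — shift-reduce conflict.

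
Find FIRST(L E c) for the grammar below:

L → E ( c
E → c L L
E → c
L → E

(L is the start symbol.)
FIRST sets of the non-terminals involved (from the grammar, by fixed-point iteration):
  FIRST(L) = { 'c' }

To compute FIRST(L E c), process the symbols left to right:
Symbol L is a non-terminal. Add FIRST(L) \ {ε} = { 'c' }
L is not nullable (ε ∉ FIRST(L)), so stop here.
FIRST(L E c) = { 'c' }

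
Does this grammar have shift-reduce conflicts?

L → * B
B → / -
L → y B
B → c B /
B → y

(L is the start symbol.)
Augment with L' → L and build the canonical LR(0) collection (I0 = CLOSURE({[L' → . L]}), then GOTO on every symbol after a dot until no new states appear). It has 12 states:
  I0: { [L → . * B], [L → . y B], [L' → . L] }  — shift
  I1: { [B → . / -], [B → . c B /], [B → . y], [L → * . B] }  — shift
  I2: { [L' → L .] }  — accept
  I3: { [B → . / -], [B → . c B /], [B → . y], [L → y . B] }  — shift
  I4: { [B → / . -] }  — shift
  I5: { [L → y B .] }  — reduce
  I6: { [B → . / -], [B → . c B /], [B → . y], [B → c . B /] }  — shift
  I7: { [B → y .] }  — reduce
  I8: { [B → c B . /] }  — shift
  I9: { [B → c B / .] }  — reduce
  I10: { [B → / - .] }  — reduce
  I11: { [L → * B .] }  — reduce

No state contains both a complete item and a shift item.

Answer: No shift-reduce conflicts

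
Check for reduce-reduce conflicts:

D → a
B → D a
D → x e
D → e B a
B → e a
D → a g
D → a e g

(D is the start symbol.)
A reduce-reduce conflict occurs when an LR(0) state has two complete items [A → α .] and [B → β .] — both call for a reduction, and with no lookahead the parser cannot choose between them.

Augment with D' → D and build the canonical LR(0) collection (I0 = CLOSURE({[D' → . D]}), then GOTO on every symbol after a dot until no new states appear). It has 15 states:
  I0: { [D → . a e g], [D → . a g], [D → . a], [D → . e B a], [D → . x e], [D' → . D] }  — shift
  I1: { [D' → D .] }  — accept
  I2: { [D → a . e g], [D → a . g], [D → a .] }  — shift, reduce
  I3: { [B → . D a], [B → . e a], [D → . a e g], [D → . a g], [D → . a], [D → . e B a], [D → . x e], [D → e . B a] }  — shift
  I4: { [D → x . e] }  — shift
  I5: { [D → x e .] }  — reduce
  I6: { [D → e B . a] }  — shift
  I7: { [B → D . a] }  — shift
  I8: { [B → . D a], [B → . e a], [B → e . a], [D → . a e g], [D → . a g], [D → . a], [D → . e B a], [D → . x e], [D → e . B a] }  — shift
  I9: { [B → e a .], [D → a . e g], [D → a . g], [D → a .] }  — shift, 2 reduces
  I10: { [D → a e . g] }  — shift
  I11: { [D → a g .] }  — reduce
  I12: { [D → a e g .] }  — reduce
  I13: { [B → D a .] }  — reduce
  I14: { [D → e B a .] }  — reduce

I9 contains complete items [B → e a .], [D → a .] — reduce-reduce conflict.

Answer: Yes — I9: [B → e a .] vs [D → a .]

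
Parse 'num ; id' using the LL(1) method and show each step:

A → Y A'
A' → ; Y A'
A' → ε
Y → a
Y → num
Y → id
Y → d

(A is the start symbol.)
Stack is shown with the top on the left.

Stack     Input       Action
----------------------------
A $       num ; id $  output A → Y A'
Y A' $    num ; id $  output Y → num
num A' $  num ; id $  match 'num'
A' $      ; id $      output A' → ; Y A'
; Y A' $  ; id $      match ';'
Y A' $    id $        output Y → id
id A' $   id $        match 'id'
A' $      $           output A' → ε
$         $           accept

The string is accepted.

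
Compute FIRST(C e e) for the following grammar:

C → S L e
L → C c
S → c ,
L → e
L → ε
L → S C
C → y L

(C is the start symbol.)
{ 'c', 'y' }

FIRST sets of the non-terminals involved (from the grammar, by fixed-point iteration):
  FIRST(C) = { 'c', 'y' }

To compute FIRST(C e e), process the symbols left to right:
Symbol C is a non-terminal. Add FIRST(C) \ {ε} = { 'c', 'y' }
C is not nullable (ε ∉ FIRST(C)), so stop here.
FIRST(C e e) = { 'c', 'y' }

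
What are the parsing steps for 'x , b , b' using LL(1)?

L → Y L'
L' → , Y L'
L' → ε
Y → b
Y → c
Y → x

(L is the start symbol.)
LL(1) parsing maintains a stack (initially the start symbol over $) and the input. At each step: if the stack top is a terminal, match it against the current input token; if it is a non-terminal N, replace it with the RHS of M[N, lookahead] (the unique production whose predict set contains the lookahead).

Stack is shown with the top on the left.

Stack     Input        Action
-----------------------------
L $       x , b , b $  output L → Y L'
Y L' $    x , b , b $  output Y → x
x L' $    x , b , b $  match 'x'
L' $      , b , b $    output L' → , Y L'
, Y L' $  , b , b $    match ','
Y L' $    b , b $      output Y → b
b L' $    b , b $      match 'b'
L' $      , b $        output L' → , Y L'
, Y L' $  , b $        match ','
Y L' $    b $          output Y → b
b L' $    b $          match 'b'
L' $      $            output L' → ε
$         $            accept

The string is accepted.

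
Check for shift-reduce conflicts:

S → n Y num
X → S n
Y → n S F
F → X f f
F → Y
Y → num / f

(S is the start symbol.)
No shift-reduce conflicts

A shift-reduce conflict occurs when an LR(0) state has both:
  - a complete (reduce) item [A → α .] (dot at the end), and
  - a shift item [B → β . c γ] (dot before a terminal).

Augment with S' → S and build the canonical LR(0) collection (I0 = CLOSURE({[S' → . S]}), then GOTO on every symbol after a dot until no new states appear). It has 18 states:
  I0: { [S → . n Y num], [S' → . S] }  — shift
  I1: { [S' → S .] }  — accept
  I2: { [S → n . Y num], [Y → . n S F], [Y → . num / f] }  — shift
  I3: { [S → n Y . num] }  — shift
  I4: { [S → . n Y num], [Y → n . S F] }  — shift
  I5: { [Y → num . / f] }  — shift
  I6: { [Y → num / . f] }  — shift
  I7: { [Y → num / f .] }  — reduce
  I8: { [F → . X f f], [F → . Y], [S → . n Y num], [X → . S n], [Y → . n S F], [Y → . num / f], [Y → n S . F] }  — shift
  I9: { [Y → n S F .] }  — reduce
  I10: { [X → S . n] }  — shift
  I11: { [F → X . f f] }  — shift
  I12: { [F → Y .] }  — reduce
  I13: { [S → . n Y num], [S → n . Y num], [Y → . n S F], [Y → . num / f], [Y → n . S F] }  — shift
  I14: { [F → X f . f] }  — shift
  I15: { [F → X f f .] }  — reduce
  I16: { [X → S n .] }  — reduce
  I17: { [S → n Y num .] }  — reduce

No state contains both a complete item and a shift item.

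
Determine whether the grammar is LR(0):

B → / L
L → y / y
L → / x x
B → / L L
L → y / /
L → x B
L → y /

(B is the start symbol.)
No. Shift-reduce conflict between [B → / L .] and [L → . / x x]

A grammar is LR(0) if no state in the canonical LR(0) collection has:
  - both a shift item (dot before a terminal) and a complete item (shift-reduce conflict), or
  - two or more complete items (reduce-reduce conflict; the accept item [B' → B .] counts as a complete item here).

Augment with B' → B and build the canonical LR(0) collection (I0 = CLOSURE({[B' → . B]}), then GOTO on every symbol after a dot until no new states appear). It has 14 states:
  I0: { [B → . / L L], [B → . / L], [B' → . B] }  — shift
  I1: { [B → / . L L], [B → / . L], [L → . / x x], [L → . x B], [L → . y / /], [L → . y / y], [L → . y /] }  — shift
  I2: { [B' → B .] }  — accept
  I3: { [L → / . x x] }  — shift
  I4: { [B → / L . L], [B → / L .], [L → . / x x], [L → . x B], [L → . y / /], [L → . y / y], [L → . y /] }  — shift, reduce
  I5: { [B → . / L L], [B → . / L], [L → x . B] }  — shift
  I6: { [L → y . / /], [L → y . / y], [L → y . /] }  — shift
  I7: { [L → y / . /], [L → y / . y], [L → y / .] }  — shift, reduce
  I8: { [L → y / / .] }  — reduce
  I9: { [L → y / y .] }  — reduce
  I10: { [L → x B .] }  — reduce
  I11: { [B → / L L .] }  — reduce
  I12: { [L → / x . x] }  — shift
  I13: { [L → / x x .] }  — reduce

Conflict in state I4:
  Shift-reduce conflict between [B → / L .] and [L → . / x x]
So the grammar is NOT LR(0).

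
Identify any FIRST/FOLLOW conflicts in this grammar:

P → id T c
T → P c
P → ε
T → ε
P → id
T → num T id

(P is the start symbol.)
Yes. T → P c with FOLLOW(T) on { 'c', 'id' }

A FIRST/FOLLOW conflict occurs when a non-terminal N has a nullable alternative N → β (β ⇒* ε) and another alternative N → α with FIRST(α) ∩ FOLLOW(N) ≠ ∅: on such a lookahead the parser cannot decide between expanding α and letting N vanish via β.

Nullable non-terminals: P, T.
FIRST sets used below: FIRST(P) = { 'id', ε }

P: nullable alternative(s) P → ε; FOLLOW(P) = { $, 'c' }
  P → id T c: FIRST \ {ε} = { 'id' } — disjoint from FOLLOW(P)
  P → ε: FIRST \ {ε} = { } — this is the only nullable alternative, skip
  P → id: FIRST \ {ε} = { 'id' } — disjoint from FOLLOW(P)

T: nullable alternative(s) T → ε; FOLLOW(T) = { 'c', 'id' }
  T → P c: FIRST \ {ε} = { 'c', 'id' } — overlaps FOLLOW(T) on { 'c', 'id' }: CONFLICT
  T → ε: FIRST \ {ε} = { } — this is the only nullable alternative, skip
  T → num T id: FIRST \ {ε} = { 'num' } — disjoint from FOLLOW(T)

So the grammar has 1 FIRST/FOLLOW conflict (marked CONFLICT above).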